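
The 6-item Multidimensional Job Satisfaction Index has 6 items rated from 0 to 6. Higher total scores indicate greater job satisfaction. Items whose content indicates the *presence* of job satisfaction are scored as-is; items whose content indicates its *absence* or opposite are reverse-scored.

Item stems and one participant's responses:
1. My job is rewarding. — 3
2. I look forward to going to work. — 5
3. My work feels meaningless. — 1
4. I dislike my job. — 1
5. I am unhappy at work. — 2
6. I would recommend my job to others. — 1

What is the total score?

Items 3, 4, 5 describe the absence/opposite of job satisfaction → reverse-score.
on a 0–6 scale, reversed = 6 − raw.
  item 1: 3
  item 2: 5
  item 3: 6 − 1 = 5
  item 4: 6 − 1 = 5
  item 5: 6 − 2 = 4
  item 6: 1
Total = 3 + 5 + 5 + 5 + 4 + 1 = 23

23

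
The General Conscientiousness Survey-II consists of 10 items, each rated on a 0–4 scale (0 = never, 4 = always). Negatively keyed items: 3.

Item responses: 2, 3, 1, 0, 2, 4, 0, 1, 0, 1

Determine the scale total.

16

Raw sum = 14. Negatively keyed items: 3; their raw sum = 1.
Each reversal replaces raw with 4 − raw, changing the total by 4 − 2·raw per item.
Total = 14 + 1·4 − 2·1 = 14 + 4 − 2 = 16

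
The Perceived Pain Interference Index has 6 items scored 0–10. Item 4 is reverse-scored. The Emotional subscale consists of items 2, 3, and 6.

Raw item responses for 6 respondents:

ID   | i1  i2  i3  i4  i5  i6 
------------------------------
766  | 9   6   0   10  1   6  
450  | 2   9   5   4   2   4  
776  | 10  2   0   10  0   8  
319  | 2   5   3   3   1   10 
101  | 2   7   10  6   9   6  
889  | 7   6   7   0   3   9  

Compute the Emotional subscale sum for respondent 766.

12

Respondent 766 raw: 9, 6, 0, 10, 1, 6.
Emotional items: 2, 3, 6.
Reverse-coded (on a 0–10 scale, reversed = 10 − raw):
  item 2: 6
  item 3: 0
  item 6: 6
Sum = 6 + 0 + 6 = 12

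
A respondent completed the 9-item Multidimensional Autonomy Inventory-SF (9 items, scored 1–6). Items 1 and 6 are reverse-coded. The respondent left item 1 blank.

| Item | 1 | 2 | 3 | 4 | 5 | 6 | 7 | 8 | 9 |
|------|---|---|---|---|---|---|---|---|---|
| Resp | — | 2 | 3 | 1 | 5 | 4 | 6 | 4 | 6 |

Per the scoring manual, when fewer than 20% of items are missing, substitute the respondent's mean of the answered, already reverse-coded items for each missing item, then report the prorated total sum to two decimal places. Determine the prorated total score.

33.75

Reverse-coded (reverse-coded value = 7 − response):
  item 6: 7 − 4 = 3
Completed scored items (8 of 9): 2, 3, 1, 5, 3, 6, 4, 6; sum = 30.
Person mean = 30 / 8 ≈ 3.7500
Prorated total = (30 / 8) × 9 = 33.75 (to 2 dp)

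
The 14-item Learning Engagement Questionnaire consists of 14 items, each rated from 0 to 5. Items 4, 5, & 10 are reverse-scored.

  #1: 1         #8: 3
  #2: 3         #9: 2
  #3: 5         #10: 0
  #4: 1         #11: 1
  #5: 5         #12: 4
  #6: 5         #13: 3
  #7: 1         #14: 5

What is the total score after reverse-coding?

42

Raw sum = 39. Reverse-scored items: 4, 5, 10; their raw sum = 6.
Each reversal replaces raw with 5 − raw, changing the total by 5 − 2·raw per item.
Total = 39 + 3·5 − 2·6 = 39 + 15 − 12 = 42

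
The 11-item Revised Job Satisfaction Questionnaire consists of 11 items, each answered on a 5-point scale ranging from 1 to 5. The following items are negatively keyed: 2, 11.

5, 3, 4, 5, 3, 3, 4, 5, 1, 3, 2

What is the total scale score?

40

Reversing items 2 & 11 with 6 − raw:
Total = 5 + (6−3) + 4 + 5 + 3 + 3 + 4 + 5 + 1 + 3 + (6−2)
      = 5 + 3 + 4 + 5 + 3 + 3 + 4 + 5 + 1 + 3 + 4 = 40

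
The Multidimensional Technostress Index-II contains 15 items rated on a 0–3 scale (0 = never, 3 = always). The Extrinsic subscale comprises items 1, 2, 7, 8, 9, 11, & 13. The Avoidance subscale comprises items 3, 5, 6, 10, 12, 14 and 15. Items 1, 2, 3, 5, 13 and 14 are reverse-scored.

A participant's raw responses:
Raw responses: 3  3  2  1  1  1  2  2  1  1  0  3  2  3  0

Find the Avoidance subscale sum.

Avoidance items: 3, 5, 6, 10, 12, 14, 15.
Of these, items 3, 5, and 14 are reverse-scored; reversed = (0+3) − raw = 3 − raw.
  item 3: 3 − 2 = 1
  item 5: 3 − 1 = 2
  item 6: 1
  item 10: 1
  item 12: 3
  item 14: 3 − 3 = 0
  item 15: 0
Sum = 1 + 2 + 1 + 1 + 3 + 0 + 0 = 8

8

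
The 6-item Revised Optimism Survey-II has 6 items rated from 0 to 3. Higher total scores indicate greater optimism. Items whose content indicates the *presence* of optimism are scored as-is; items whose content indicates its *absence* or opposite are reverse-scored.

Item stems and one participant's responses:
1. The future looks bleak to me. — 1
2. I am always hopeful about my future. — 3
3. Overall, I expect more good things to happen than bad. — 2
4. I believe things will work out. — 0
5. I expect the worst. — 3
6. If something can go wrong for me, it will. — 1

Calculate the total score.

9

Items 1, 5, 6 describe the absence/opposite of optimism → reverse-score.
reverse-coded value = 3 − response.
  item 1: 3 − 1 = 2
  item 2: 3
  item 3: 2
  item 4: 0
  item 5: 3 − 3 = 0
  item 6: 3 − 1 = 2
Total = 2 + 3 + 2 + 0 + 0 + 2 = 9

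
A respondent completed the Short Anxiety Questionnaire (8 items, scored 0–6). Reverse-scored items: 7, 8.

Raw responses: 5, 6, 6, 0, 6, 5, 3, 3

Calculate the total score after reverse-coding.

Raw sum = 34. Reverse-scored items: 7, 8; their raw sum = 6.
Each reversal replaces raw with 6 − raw, changing the total by 6 − 2·raw per item.
Total = 34 + 2·6 − 2·6 = 34 + 12 − 12 = 34

34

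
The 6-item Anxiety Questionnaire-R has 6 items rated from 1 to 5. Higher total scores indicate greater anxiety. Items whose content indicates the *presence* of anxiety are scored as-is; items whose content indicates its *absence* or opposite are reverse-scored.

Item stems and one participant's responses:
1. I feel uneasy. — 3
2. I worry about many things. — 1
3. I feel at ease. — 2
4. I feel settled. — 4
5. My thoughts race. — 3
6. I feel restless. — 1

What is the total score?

Items 3, 4 describe the absence/opposite of anxiety → reverse-score.
reverse-coded value = 6 − response.
  item 1: 3
  item 2: 1
  item 3: 6 − 2 = 4
  item 4: 6 − 4 = 2
  item 5: 3
  item 6: 1
Total = 3 + 1 + 4 + 2 + 3 + 1 = 14

14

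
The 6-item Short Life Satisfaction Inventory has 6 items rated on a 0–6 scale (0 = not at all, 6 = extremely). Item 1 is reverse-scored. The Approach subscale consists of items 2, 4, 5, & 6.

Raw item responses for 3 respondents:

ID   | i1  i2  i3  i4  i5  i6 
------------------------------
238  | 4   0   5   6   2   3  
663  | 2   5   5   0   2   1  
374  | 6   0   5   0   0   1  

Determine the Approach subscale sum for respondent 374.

Respondent 374 raw: 6, 0, 5, 0, 0, 1.
Approach items: 2, 4, 5, 6.
Reverse-coded (on a 0–6 scale, reversed = 6 − raw):
  item 2: 0
  item 4: 0
  item 5: 0
  item 6: 1
Sum = 0 + 0 + 0 + 1 = 1

1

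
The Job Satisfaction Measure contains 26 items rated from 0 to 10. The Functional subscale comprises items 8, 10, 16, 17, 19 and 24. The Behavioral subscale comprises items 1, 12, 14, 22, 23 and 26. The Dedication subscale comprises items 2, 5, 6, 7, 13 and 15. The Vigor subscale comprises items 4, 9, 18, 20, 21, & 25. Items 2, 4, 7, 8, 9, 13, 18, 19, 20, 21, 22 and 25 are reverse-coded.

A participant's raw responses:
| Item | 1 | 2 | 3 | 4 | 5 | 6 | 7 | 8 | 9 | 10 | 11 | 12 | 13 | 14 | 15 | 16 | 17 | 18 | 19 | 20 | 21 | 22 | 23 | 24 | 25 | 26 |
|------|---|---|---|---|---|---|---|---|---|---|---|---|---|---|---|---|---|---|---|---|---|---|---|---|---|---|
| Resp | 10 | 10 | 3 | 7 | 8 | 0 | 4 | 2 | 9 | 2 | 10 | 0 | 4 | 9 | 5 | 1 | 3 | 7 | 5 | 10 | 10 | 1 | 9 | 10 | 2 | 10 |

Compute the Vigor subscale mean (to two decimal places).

Vigor items: 4, 9, 18, 20, 21, 25.
Of these, items 4, 9, 18, 20, 21 and 25 are reverse-coded; on a 0–10 scale, reversed = 10 − raw.
  item 4: 10 − 7 = 3
  item 9: 10 − 9 = 1
  item 18: 10 − 7 = 3
  item 20: 10 − 10 = 0
  item 21: 10 − 10 = 0
  item 25: 10 − 2 = 8
Sum = 3 + 1 + 3 + 0 + 0 + 8 = 15
Mean = 15 / 6 = 2.50

2.50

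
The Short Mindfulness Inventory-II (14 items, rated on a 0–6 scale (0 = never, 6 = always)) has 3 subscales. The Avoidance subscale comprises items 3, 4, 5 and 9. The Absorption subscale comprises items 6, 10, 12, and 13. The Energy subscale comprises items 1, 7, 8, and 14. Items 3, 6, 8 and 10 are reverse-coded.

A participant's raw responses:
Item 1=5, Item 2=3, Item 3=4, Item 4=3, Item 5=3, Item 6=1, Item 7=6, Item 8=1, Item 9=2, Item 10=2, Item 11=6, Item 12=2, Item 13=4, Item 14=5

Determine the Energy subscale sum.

Energy items: 1, 7, 8, 14.
Of these, item 8 is reverse-coded; reversed = (0+6) − raw = 6 − raw.
  item 1: 5
  item 7: 6
  item 8: 6 − 1 = 5
  item 14: 5
Sum = 5 + 6 + 5 + 5 = 21

21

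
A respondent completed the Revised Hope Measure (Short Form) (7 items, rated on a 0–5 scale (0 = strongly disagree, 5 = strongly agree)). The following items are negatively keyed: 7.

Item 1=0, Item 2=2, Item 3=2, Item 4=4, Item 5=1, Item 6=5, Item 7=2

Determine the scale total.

Apply reverse scoring (on a 0–5 scale, reversed = 5 − raw):
  item 7: 5 − 2 = 3
Scored responses: 0, 2, 2, 4, 1, 5, 3
Total = 0 + 2 + 2 + 4 + 1 + 5 + 3 = 17

17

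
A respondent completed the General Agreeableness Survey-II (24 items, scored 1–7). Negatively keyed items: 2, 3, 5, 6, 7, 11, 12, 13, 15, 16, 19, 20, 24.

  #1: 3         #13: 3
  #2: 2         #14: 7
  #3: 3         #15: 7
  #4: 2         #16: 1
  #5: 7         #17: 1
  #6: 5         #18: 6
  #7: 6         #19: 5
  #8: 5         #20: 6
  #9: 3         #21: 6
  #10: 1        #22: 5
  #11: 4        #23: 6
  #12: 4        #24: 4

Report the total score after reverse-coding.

92

Reversing items 2, 3, 5, 6, 7, 11, 12, 13, 15, 16, 19, 20, & 24 with 8 − raw:
Total = 3 + (8−2) + (8−3) + 2 + (8−7) + (8−5) + (8−6) + 5 + 3 + 1 + (8−4) + (8−4) + (8−3) + 7 + (8−7) + (8−1) + 1 + 6 + (8−5) + (8−6) + 6 + 5 + 6 + (8−4)
      = 3 + 6 + 5 + 2 + 1 + 3 + 2 + 5 + 3 + 1 + 4 + 4 + 5 + 7 + 1 + 7 + 1 + 6 + 3 + 2 + 6 + 5 + 6 + 4 = 92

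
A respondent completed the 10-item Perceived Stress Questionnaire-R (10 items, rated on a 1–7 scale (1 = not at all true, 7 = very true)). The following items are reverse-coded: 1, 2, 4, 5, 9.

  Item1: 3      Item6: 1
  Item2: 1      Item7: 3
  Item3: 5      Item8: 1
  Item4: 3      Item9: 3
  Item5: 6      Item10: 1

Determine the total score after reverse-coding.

35

Reversing items 1, 2, 4, 5, and 9 with 8 − raw:
Total = (8−3) + (8−1) + 5 + (8−3) + (8−6) + 1 + 3 + 1 + (8−3) + 1
      = 5 + 7 + 5 + 5 + 2 + 1 + 3 + 1 + 5 + 1 = 35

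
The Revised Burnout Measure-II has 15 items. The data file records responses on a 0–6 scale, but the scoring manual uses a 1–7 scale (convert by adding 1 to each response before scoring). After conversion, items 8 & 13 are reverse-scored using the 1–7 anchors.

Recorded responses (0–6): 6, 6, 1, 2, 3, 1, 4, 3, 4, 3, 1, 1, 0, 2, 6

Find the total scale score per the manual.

Convert to 1–7: 7, 7, 2, 3, 4, 2, 5, 4, 5, 4, 2, 2, 1, 3, 7
Reverse-coded (on a 1–7 scale, reversed = 8 − raw):
  item 8: 8 − 4 = 4
  item 13: 8 − 1 = 7
Scored: 7, 7, 2, 3, 4, 2, 5, 4, 5, 4, 2, 2, 7, 3, 7
Total = 64

64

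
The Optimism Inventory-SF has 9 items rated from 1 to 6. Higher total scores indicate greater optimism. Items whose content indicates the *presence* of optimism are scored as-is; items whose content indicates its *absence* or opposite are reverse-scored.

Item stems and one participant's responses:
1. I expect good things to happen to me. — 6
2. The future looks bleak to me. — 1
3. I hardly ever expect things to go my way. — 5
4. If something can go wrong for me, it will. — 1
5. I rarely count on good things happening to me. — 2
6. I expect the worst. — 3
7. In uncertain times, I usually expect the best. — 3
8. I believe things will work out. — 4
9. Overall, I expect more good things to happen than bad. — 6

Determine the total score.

Items 2, 3, 4, 5, 6 describe the absence/opposite of optimism → reverse-score.
reversed = (1+6) − raw = 7 − raw.
  item 1: 6
  item 2: 7 − 1 = 6
  item 3: 7 − 5 = 2
  item 4: 7 − 1 = 6
  item 5: 7 − 2 = 5
  item 6: 7 − 3 = 4
  item 7: 3
  item 8: 4
  item 9: 6
Total = 6 + 6 + 2 + 6 + 5 + 4 + 3 + 4 + 6 = 42

42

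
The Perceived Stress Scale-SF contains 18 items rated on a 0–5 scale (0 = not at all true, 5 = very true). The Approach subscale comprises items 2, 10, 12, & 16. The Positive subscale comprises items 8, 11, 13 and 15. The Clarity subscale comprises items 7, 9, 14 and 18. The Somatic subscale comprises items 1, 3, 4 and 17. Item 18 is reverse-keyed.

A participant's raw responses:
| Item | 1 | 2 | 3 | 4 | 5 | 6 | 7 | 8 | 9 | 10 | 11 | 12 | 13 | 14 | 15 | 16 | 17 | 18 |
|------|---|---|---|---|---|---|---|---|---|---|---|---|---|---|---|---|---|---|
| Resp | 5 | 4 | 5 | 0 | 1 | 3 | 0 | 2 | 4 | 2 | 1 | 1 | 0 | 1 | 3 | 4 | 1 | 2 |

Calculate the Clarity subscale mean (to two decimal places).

2.00

Clarity items: 7, 9, 14, 18.
Of these, item 18 is reverse-keyed; reverse-coded value = 5 − response.
  item 7: 0
  item 9: 4
  item 14: 1
  item 18: 5 − 2 = 3
Sum = 0 + 4 + 1 + 3 = 8
Mean = 8 / 4 = 2.00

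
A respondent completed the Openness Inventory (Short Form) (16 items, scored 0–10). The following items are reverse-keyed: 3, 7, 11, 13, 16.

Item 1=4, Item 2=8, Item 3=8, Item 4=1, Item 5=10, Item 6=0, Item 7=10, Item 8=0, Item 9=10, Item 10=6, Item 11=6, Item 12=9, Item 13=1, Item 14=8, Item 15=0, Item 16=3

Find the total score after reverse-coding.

78

Reversing items 3, 7, 11, 13, and 16 with 10 − raw:
Total = 4 + 8 + (10−8) + 1 + 10 + 0 + (10−10) + 0 + 10 + 6 + (10−6) + 9 + (10−1) + 8 + 0 + (10−3)
      = 4 + 8 + 2 + 1 + 10 + 0 + 0 + 0 + 10 + 6 + 4 + 9 + 9 + 8 + 0 + 7 = 78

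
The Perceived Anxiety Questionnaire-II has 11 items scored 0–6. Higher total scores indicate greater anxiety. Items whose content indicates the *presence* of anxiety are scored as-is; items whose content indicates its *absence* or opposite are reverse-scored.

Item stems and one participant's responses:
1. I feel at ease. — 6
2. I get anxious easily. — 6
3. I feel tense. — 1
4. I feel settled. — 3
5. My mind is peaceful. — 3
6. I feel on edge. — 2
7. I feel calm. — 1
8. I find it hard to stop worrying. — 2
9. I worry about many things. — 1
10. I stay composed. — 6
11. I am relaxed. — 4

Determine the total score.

Items 1, 4, 5, 7, 10, 11 describe the absence/opposite of anxiety → reverse-score.
on a 0–6 scale, reversed = 6 − raw.
  item 1: 6 − 6 = 0
  item 2: 6
  item 3: 1
  item 4: 6 − 3 = 3
  item 5: 6 − 3 = 3
  item 6: 2
  item 7: 6 − 1 = 5
  item 8: 2
  item 9: 1
  item 10: 6 − 6 = 0
  item 11: 6 − 4 = 2
Total = 0 + 6 + 1 + 3 + 3 + 2 + 5 + 2 + 1 + 0 + 2 = 25

25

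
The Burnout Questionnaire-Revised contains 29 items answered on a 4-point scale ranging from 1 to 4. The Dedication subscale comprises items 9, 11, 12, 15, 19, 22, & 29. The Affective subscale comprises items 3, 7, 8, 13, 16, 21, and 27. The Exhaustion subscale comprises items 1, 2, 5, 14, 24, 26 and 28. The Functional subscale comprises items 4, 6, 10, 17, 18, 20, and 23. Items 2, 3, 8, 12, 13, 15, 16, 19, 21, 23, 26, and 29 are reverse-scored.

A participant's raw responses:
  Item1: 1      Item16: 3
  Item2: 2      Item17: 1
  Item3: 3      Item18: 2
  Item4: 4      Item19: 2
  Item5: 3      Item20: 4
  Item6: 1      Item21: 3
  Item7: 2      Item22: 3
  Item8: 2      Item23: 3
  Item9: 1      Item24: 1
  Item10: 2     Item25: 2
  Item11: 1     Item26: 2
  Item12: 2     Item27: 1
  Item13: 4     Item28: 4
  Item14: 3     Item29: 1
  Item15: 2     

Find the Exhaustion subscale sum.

18

Exhaustion items: 1, 2, 5, 14, 24, 26, 28.
Of these, items 2 and 26 are reverse-scored; reversed = (1+4) − raw = 5 − raw.
  item 1: 1
  item 2: 5 − 2 = 3
  item 5: 3
  item 14: 3
  item 24: 1
  item 26: 5 − 2 = 3
  item 28: 4
Sum = 1 + 3 + 3 + 3 + 1 + 3 + 4 = 18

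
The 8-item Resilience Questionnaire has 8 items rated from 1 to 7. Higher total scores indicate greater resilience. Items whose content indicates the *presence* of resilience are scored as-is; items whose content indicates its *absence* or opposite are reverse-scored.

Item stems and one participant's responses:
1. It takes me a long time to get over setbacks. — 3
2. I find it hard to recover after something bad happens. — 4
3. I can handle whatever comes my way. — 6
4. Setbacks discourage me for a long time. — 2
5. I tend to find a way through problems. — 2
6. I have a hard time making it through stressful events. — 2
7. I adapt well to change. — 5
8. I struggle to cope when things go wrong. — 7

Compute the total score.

Items 1, 2, 4, 6, 8 describe the absence/opposite of resilience → reverse-score.
on a 1–7 scale, reversed = 8 − raw.
  item 1: 8 − 3 = 5
  item 2: 8 − 4 = 4
  item 3: 6
  item 4: 8 − 2 = 6
  item 5: 2
  item 6: 8 − 2 = 6
  item 7: 5
  item 8: 8 − 7 = 1
Total = 5 + 4 + 6 + 6 + 2 + 6 + 5 + 1 = 35

35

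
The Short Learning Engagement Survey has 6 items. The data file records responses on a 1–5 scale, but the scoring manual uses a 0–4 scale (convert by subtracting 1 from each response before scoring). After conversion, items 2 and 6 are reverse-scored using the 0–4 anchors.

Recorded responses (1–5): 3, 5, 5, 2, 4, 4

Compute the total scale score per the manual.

11

Convert to 0–4: 2, 4, 4, 1, 3, 3
Reverse-coded (on a 0–4 scale, reversed = 4 − raw):
  item 2: 4 − 4 = 0
  item 6: 4 − 3 = 1
Scored: 2, 0, 4, 1, 3, 1
Total = 11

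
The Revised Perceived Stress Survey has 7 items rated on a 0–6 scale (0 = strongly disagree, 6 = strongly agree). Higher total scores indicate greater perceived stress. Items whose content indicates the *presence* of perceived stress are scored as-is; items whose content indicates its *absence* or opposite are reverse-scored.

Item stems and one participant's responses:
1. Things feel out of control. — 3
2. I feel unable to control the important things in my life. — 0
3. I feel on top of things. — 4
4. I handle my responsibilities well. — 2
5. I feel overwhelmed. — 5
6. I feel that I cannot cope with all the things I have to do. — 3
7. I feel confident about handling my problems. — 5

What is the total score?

18

Items 3, 4, 7 describe the absence/opposite of perceived stress → reverse-score.
reverse-coded value = 6 − response.
  item 1: 3
  item 2: 0
  item 3: 6 − 4 = 2
  item 4: 6 − 2 = 4
  item 5: 5
  item 6: 3
  item 7: 6 − 5 = 1
Total = 3 + 0 + 2 + 4 + 5 + 3 + 1 = 18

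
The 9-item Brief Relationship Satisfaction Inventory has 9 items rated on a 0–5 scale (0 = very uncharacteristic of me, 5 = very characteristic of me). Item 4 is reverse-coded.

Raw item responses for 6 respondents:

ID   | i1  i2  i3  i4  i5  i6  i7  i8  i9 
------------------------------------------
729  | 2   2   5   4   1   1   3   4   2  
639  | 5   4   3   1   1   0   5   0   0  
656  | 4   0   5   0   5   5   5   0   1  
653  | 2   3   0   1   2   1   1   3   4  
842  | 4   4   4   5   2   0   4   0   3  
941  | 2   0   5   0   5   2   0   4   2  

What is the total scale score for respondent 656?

Respondent 656 raw: 4, 0, 5, 0, 5, 5, 5, 0, 1.
Reverse-coded (reverse-coded value = 5 − response):
  item 1: 4
  item 2: 0
  item 3: 5
  item 4: 5 − 0 = 5
  item 5: 5
  item 6: 5
  item 7: 5
  item 8: 0
  item 9: 1
Sum = 4 + 0 + 5 + 5 + 5 + 5 + 5 + 0 + 1 = 30

30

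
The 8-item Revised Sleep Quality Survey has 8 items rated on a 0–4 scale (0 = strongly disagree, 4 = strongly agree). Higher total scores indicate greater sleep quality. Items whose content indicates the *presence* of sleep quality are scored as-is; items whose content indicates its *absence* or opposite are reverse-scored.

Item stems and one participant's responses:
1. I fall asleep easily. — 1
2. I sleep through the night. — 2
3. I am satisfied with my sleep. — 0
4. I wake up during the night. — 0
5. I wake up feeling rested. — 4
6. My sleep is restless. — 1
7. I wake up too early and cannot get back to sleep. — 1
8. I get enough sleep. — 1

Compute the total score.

Items 4, 6, 7 describe the absence/opposite of sleep quality → reverse-score.
reversed = (0+4) − raw = 4 − raw.
  item 1: 1
  item 2: 2
  item 3: 0
  item 4: 4 − 0 = 4
  item 5: 4
  item 6: 4 − 1 = 3
  item 7: 4 − 1 = 3
  item 8: 1
Total = 1 + 2 + 0 + 4 + 4 + 3 + 3 + 1 = 18

18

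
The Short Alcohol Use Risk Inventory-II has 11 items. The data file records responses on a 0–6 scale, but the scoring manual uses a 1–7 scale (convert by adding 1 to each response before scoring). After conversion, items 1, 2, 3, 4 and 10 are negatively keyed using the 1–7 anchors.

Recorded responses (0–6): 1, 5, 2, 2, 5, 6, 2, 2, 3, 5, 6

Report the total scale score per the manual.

Convert to 1–7: 2, 6, 3, 3, 6, 7, 3, 3, 4, 6, 7
Reverse-coded (reversed = (1+7) − raw = 8 − raw):
  item 1: 8 − 2 = 6
  item 2: 8 − 6 = 2
  item 3: 8 − 3 = 5
  item 4: 8 − 3 = 5
  item 10: 8 − 6 = 2
Scored: 6, 2, 5, 5, 6, 7, 3, 3, 4, 2, 7
Total = 50

50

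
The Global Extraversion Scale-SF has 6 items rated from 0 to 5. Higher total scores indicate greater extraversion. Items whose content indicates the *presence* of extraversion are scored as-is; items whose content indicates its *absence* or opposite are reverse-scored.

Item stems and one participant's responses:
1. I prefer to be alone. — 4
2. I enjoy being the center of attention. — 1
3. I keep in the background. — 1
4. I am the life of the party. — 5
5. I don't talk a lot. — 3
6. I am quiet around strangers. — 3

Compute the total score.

15

Items 1, 3, 5, 6 describe the absence/opposite of extraversion → reverse-score.
on a 0–5 scale, reversed = 5 − raw.
  item 1: 5 − 4 = 1
  item 2: 1
  item 3: 5 − 1 = 4
  item 4: 5
  item 5: 5 − 3 = 2
  item 6: 5 − 3 = 2
Total = 1 + 1 + 4 + 5 + 2 + 2 = 15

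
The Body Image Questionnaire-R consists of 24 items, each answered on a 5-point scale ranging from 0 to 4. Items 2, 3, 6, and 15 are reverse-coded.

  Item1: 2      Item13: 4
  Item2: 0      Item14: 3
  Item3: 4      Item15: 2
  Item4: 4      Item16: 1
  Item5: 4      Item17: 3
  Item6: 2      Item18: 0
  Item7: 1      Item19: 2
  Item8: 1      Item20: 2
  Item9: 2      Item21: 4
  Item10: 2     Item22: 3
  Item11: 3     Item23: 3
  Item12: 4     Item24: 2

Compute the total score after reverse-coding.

58

Reverse-coded items use 4 − raw:
  item 2: 4 − 0 = 4
  item 3: 4 − 4 = 0
  item 6: 4 − 2 = 2
  item 15: 4 − 2 = 2
After reverse-coding: 2, 4, 0, 4, 4, 2, 1, 1, 2, 2, 3, 4, 4, 3, 2, 1, 3, 0, 2, 2, 4, 3, 3, 2
Total = 2 + 4 + 0 + 4 + 4 + 2 + 1 + 1 + 2 + 2 + 3 + 4 + 4 + 3 + 2 + 1 + 3 + 0 + 2 + 2 + 4 + 3 + 3 + 2 = 58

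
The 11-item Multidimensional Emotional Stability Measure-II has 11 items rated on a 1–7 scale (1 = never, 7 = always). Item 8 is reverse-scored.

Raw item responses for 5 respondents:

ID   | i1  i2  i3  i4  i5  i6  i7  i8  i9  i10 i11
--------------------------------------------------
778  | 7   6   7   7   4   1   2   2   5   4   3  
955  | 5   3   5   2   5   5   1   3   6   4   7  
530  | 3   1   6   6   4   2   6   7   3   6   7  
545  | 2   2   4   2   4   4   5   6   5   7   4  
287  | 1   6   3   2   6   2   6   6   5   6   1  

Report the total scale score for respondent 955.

48

Respondent 955 raw: 5, 3, 5, 2, 5, 5, 1, 3, 6, 4, 7.
Reverse-coded (reversed = (1+7) − raw = 8 − raw):
  item 1: 5
  item 2: 3
  item 3: 5
  item 4: 2
  item 5: 5
  item 6: 5
  item 7: 1
  item 8: 8 − 3 = 5
  item 9: 6
  item 10: 4
  item 11: 7
Sum = 5 + 3 + 5 + 2 + 5 + 5 + 1 + 5 + 6 + 4 + 7 = 48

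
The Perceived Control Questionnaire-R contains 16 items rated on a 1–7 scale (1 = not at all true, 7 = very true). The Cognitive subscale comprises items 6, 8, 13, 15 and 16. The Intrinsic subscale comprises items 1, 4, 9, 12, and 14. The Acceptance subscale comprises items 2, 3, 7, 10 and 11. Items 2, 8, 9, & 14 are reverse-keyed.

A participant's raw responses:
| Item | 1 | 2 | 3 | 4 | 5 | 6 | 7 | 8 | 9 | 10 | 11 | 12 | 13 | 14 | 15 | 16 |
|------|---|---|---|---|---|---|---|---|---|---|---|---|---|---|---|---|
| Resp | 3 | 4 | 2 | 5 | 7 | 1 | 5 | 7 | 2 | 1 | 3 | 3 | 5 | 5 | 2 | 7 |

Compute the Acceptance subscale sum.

Acceptance items: 2, 3, 7, 10, 11.
Of these, item 2 is reverse-keyed; reversed = (1+7) − raw = 8 − raw.
  item 2: 8 − 4 = 4
  item 3: 2
  item 7: 5
  item 10: 1
  item 11: 3
Sum = 4 + 2 + 5 + 1 + 3 = 15

15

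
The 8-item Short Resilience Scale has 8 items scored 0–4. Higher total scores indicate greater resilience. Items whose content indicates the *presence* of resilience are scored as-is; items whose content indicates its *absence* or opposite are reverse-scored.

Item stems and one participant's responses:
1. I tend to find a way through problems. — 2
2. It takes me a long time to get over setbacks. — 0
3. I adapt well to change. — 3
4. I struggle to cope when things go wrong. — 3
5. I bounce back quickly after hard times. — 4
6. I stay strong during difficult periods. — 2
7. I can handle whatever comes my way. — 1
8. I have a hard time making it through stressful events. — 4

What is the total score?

Items 2, 4, 8 describe the absence/opposite of resilience → reverse-score.
reverse-coded value = 4 − response.
  item 1: 2
  item 2: 4 − 0 = 4
  item 3: 3
  item 4: 4 − 3 = 1
  item 5: 4
  item 6: 2
  item 7: 1
  item 8: 4 − 4 = 0
Total = 2 + 4 + 3 + 1 + 4 + 2 + 1 + 0 = 17

17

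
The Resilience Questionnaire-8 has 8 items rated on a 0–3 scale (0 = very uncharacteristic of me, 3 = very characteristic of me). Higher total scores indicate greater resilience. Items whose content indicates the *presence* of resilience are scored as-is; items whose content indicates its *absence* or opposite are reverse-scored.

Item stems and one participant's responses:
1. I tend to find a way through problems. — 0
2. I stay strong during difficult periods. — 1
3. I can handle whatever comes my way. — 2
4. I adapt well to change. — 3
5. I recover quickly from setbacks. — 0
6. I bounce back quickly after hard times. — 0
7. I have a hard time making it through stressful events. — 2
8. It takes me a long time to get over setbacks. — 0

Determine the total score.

Items 7, 8 describe the absence/opposite of resilience → reverse-score.
on a 0–3 scale, reversed = 3 − raw.
  item 1: 0
  item 2: 1
  item 3: 2
  item 4: 3
  item 5: 0
  item 6: 0
  item 7: 3 − 2 = 1
  item 8: 3 − 0 = 3
Total = 0 + 1 + 2 + 3 + 0 + 0 + 1 + 3 = 10

10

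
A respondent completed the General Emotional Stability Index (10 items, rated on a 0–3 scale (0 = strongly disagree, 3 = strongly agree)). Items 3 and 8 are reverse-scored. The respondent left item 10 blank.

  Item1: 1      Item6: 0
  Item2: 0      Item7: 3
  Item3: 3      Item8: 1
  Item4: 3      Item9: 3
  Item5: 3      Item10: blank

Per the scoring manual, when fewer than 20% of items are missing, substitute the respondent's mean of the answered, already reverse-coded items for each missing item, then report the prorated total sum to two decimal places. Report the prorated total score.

16.67

Reverse-coded (reverse-coded value = 3 − response):
  item 3: 3 − 3 = 0
  item 8: 3 − 1 = 2
Completed scored items (9 of 10): 1, 0, 0, 3, 3, 0, 3, 2, 3; sum = 15.
Person mean = 15 / 9 ≈ 1.6667
Prorated total = (15 / 9) × 10 = 16.67 (to 2 dp)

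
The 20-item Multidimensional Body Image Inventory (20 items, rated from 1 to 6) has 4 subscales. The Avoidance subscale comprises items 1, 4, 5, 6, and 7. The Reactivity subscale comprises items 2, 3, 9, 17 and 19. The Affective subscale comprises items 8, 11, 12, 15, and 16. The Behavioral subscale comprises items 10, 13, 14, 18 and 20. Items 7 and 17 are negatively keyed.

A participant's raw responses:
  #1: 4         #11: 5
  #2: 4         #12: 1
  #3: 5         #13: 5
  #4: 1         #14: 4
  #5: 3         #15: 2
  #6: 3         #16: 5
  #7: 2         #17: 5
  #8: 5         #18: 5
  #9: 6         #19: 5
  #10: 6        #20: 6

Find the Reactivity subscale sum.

Reactivity items: 2, 3, 9, 17, 19.
Of these, item 17 is negatively keyed; reverse-coded value = 7 − response.
  item 2: 4
  item 3: 5
  item 9: 6
  item 17: 7 − 5 = 2
  item 19: 5
Sum = 4 + 5 + 6 + 2 + 5 = 22

22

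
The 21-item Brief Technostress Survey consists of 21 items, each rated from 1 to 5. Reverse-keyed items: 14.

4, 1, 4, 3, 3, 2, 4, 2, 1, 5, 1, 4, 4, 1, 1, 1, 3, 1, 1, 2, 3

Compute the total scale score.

55

Reversing item 14 with 6 − raw:
Total = 4 + 1 + 4 + 3 + 3 + 2 + 4 + 2 + 1 + 5 + 1 + 4 + 4 + (6−1) + 1 + 1 + 3 + 1 + 1 + 2 + 3
      = 4 + 1 + 4 + 3 + 3 + 2 + 4 + 2 + 1 + 5 + 1 + 4 + 4 + 5 + 1 + 1 + 3 + 1 + 1 + 2 + 3 = 55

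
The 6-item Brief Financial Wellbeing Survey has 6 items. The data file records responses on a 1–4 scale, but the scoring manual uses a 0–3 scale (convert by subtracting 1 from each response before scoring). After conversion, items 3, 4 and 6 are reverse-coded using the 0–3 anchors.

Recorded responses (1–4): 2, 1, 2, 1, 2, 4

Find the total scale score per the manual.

7

Convert to 0–3: 1, 0, 1, 0, 1, 3
Reverse-coded (on a 0–3 scale, reversed = 3 − raw):
  item 3: 3 − 1 = 2
  item 4: 3 − 0 = 3
  item 6: 3 − 3 = 0
Scored: 1, 0, 2, 3, 1, 0
Total = 7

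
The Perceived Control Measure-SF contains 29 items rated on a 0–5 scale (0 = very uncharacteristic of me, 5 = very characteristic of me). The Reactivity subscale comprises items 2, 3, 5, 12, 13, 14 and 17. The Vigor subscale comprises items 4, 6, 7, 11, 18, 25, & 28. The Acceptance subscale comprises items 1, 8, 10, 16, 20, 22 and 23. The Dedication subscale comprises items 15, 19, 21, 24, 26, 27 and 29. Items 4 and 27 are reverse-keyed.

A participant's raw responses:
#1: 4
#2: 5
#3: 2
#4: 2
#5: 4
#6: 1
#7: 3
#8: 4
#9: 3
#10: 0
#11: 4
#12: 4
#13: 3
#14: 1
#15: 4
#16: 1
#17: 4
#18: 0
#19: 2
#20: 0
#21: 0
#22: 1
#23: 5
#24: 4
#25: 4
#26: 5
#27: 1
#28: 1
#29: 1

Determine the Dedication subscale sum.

20

Dedication items: 15, 19, 21, 24, 26, 27, 29.
Of these, item 27 is reverse-keyed; reversed = (0+5) − raw = 5 − raw.
  item 15: 4
  item 19: 2
  item 21: 0
  item 24: 4
  item 26: 5
  item 27: 5 − 1 = 4
  item 29: 1
Sum = 4 + 2 + 0 + 4 + 5 + 4 + 1 = 20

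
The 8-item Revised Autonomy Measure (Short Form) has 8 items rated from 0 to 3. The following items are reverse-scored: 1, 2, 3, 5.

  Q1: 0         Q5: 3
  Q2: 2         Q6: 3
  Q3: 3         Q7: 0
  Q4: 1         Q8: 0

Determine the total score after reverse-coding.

Raw sum = 12. Reverse-scored items: 1, 2, 3, 5; their raw sum = 8.
Each reversal replaces raw with 3 − raw, changing the total by 3 − 2·raw per item.
Total = 12 + 4·3 − 2·8 = 12 + 12 − 16 = 8

8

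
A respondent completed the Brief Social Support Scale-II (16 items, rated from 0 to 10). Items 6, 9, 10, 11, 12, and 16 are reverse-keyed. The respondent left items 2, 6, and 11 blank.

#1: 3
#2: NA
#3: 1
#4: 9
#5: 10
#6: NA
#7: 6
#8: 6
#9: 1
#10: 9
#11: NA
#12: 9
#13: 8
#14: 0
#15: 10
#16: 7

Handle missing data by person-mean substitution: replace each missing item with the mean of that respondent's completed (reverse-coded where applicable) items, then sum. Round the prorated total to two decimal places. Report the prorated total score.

Reverse-coded (reverse-coded value = 10 − response):
  item 9: 10 − 1 = 9
  item 10: 10 − 9 = 1
  item 12: 10 − 9 = 1
  item 16: 10 − 7 = 3
Completed scored items (13 of 16): 3, 1, 9, 10, 6, 6, 9, 1, 1, 8, 0, 10, 3; sum = 67.
Person mean = 67 / 13 ≈ 5.1538
Prorated total = (67 / 13) × 16 = 82.46 (to 2 dp)

82.46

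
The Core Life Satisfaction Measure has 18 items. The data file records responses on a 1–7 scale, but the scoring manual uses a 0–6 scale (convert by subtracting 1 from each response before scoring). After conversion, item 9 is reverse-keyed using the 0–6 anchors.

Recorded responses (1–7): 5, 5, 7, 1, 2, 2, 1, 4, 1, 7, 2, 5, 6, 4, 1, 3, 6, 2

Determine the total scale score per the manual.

52

Convert to 0–6: 4, 4, 6, 0, 1, 1, 0, 3, 0, 6, 1, 4, 5, 3, 0, 2, 5, 1
Reverse-coded (on a 0–6 scale, reversed = 6 − raw):
  item 9: 6 − 0 = 6
Scored: 4, 4, 6, 0, 1, 1, 0, 3, 6, 6, 1, 4, 5, 3, 0, 2, 5, 1
Total = 52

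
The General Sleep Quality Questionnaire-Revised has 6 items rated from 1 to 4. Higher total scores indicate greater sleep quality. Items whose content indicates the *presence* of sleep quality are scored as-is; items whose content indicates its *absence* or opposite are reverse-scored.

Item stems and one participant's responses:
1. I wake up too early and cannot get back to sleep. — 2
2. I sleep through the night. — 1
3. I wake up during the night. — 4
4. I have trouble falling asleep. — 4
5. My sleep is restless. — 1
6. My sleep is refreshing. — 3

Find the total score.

13

Items 1, 3, 4, 5 describe the absence/opposite of sleep quality → reverse-score.
on a 1–4 scale, reversed = 5 − raw.
  item 1: 5 − 2 = 3
  item 2: 1
  item 3: 5 − 4 = 1
  item 4: 5 − 4 = 1
  item 5: 5 − 1 = 4
  item 6: 3
Total = 3 + 1 + 1 + 1 + 4 + 3 = 13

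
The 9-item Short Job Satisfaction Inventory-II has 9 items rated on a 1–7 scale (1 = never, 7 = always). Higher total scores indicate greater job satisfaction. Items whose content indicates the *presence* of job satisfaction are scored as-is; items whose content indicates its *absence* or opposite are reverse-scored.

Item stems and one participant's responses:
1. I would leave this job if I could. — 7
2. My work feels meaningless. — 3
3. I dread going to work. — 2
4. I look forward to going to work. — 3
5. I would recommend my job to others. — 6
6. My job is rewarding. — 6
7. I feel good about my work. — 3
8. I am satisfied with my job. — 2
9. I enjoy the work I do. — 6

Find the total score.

Items 1, 2, 3 describe the absence/opposite of job satisfaction → reverse-score.
on a 1–7 scale, reversed = 8 − raw.
  item 1: 8 − 7 = 1
  item 2: 8 − 3 = 5
  item 3: 8 − 2 = 6
  item 4: 3
  item 5: 6
  item 6: 6
  item 7: 3
  item 8: 2
  item 9: 6
Total = 1 + 5 + 6 + 3 + 6 + 6 + 3 + 2 + 6 = 38

38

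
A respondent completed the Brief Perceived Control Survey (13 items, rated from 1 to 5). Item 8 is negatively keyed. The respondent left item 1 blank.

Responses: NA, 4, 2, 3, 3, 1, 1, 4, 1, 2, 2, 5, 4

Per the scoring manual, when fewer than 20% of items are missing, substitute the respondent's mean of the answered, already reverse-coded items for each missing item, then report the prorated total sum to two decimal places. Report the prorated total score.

Reverse-coded (reversed = (1+5) − raw = 6 − raw):
  item 8: 6 − 4 = 2
Completed scored items (12 of 13): 4, 2, 3, 3, 1, 1, 2, 1, 2, 2, 5, 4; sum = 30.
Person mean = 30 / 12 ≈ 2.5000
Prorated total = (30 / 12) × 13 = 32.50 (to 2 dp)

32.50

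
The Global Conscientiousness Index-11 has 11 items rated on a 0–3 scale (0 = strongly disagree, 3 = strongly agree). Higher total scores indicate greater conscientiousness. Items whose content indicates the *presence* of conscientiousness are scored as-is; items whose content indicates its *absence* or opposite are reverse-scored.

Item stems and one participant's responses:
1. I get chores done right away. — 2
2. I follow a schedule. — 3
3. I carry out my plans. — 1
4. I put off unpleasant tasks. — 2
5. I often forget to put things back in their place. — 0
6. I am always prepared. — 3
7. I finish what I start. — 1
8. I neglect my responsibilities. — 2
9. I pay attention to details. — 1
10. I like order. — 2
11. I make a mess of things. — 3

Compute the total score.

Items 4, 5, 8, 11 describe the absence/opposite of conscientiousness → reverse-score.
reversed = (0+3) − raw = 3 − raw.
  item 1: 2
  item 2: 3
  item 3: 1
  item 4: 3 − 2 = 1
  item 5: 3 − 0 = 3
  item 6: 3
  item 7: 1
  item 8: 3 − 2 = 1
  item 9: 1
  item 10: 2
  item 11: 3 − 3 = 0
Total = 2 + 3 + 1 + 1 + 3 + 3 + 1 + 1 + 1 + 2 + 0 = 18

18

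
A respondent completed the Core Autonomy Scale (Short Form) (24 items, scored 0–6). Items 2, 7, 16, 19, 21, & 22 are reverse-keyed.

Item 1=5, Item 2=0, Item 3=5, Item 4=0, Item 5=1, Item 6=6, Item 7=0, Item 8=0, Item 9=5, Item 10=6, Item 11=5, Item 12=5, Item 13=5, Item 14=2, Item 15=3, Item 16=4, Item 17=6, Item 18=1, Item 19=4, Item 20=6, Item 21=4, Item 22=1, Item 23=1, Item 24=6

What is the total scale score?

Reverse-coded items (reversed = (0+6) − raw = 6 − raw):
  item 2: 6 − 0 = 6
  item 7: 6 − 0 = 6
  item 16: 6 − 4 = 2
  item 19: 6 − 4 = 2
  item 21: 6 − 4 = 2
  item 22: 6 − 1 = 5
Scored responses: 5, 6, 5, 0, 1, 6, 6, 0, 5, 6, 5, 5, 5, 2, 3, 2, 6, 1, 2, 6, 2, 5, 1, 6
Total = 5 + 6 + 5 + 0 + 1 + 6 + 6 + 0 + 5 + 6 + 5 + 5 + 5 + 2 + 3 + 2 + 6 + 1 + 2 + 6 + 2 + 5 + 1 + 6 = 91

91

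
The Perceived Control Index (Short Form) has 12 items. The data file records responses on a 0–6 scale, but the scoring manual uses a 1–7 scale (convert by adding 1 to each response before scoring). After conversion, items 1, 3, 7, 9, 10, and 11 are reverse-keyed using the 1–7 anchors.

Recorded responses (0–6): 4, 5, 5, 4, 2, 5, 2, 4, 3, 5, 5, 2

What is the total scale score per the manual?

46

Convert to 1–7: 5, 6, 6, 5, 3, 6, 3, 5, 4, 6, 6, 3
Reverse-coded (reverse-coded value = 8 − response):
  item 1: 8 − 5 = 3
  item 3: 8 − 6 = 2
  item 7: 8 − 3 = 5
  item 9: 8 − 4 = 4
  item 10: 8 − 6 = 2
  item 11: 8 − 6 = 2
Scored: 3, 6, 2, 5, 3, 6, 5, 5, 4, 2, 2, 3
Total = 46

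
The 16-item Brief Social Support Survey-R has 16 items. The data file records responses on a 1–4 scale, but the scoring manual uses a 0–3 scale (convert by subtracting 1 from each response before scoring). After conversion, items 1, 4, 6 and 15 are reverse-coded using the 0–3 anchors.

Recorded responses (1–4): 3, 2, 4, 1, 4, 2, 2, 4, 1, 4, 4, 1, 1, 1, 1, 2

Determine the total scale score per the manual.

Convert to 0–3: 2, 1, 3, 0, 3, 1, 1, 3, 0, 3, 3, 0, 0, 0, 0, 1
Reverse-coded (reverse-coded value = 3 − response):
  item 1: 3 − 2 = 1
  item 4: 3 − 0 = 3
  item 6: 3 − 1 = 2
  item 15: 3 − 0 = 3
Scored: 1, 1, 3, 3, 3, 2, 1, 3, 0, 3, 3, 0, 0, 0, 3, 1
Total = 27

27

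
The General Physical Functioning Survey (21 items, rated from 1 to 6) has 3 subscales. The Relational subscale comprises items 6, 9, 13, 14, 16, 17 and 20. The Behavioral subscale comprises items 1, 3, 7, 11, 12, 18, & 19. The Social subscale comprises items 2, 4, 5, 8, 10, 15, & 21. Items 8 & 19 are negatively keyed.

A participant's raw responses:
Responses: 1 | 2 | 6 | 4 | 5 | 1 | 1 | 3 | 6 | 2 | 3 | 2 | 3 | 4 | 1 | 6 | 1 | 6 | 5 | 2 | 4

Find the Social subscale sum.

22

Social items: 2, 4, 5, 8, 10, 15, 21.
Of these, item 8 is negatively keyed; reversed = (1+6) − raw = 7 − raw.
  item 2: 2
  item 4: 4
  item 5: 5
  item 8: 7 − 3 = 4
  item 10: 2
  item 15: 1
  item 21: 4
Sum = 2 + 4 + 5 + 4 + 2 + 1 + 4 = 22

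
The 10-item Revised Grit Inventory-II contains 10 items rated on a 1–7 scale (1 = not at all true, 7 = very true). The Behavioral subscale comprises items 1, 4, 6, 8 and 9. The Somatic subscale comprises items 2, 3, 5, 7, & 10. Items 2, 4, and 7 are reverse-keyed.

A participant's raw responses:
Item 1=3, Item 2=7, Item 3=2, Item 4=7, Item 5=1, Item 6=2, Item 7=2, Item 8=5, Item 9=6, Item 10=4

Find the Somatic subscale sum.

14

Somatic items: 2, 3, 5, 7, 10.
Of these, items 2 and 7 are reverse-keyed; reverse-coded value = 8 − response.
  item 2: 8 − 7 = 1
  item 3: 2
  item 5: 1
  item 7: 8 − 2 = 6
  item 10: 4
Sum = 1 + 2 + 1 + 6 + 4 = 14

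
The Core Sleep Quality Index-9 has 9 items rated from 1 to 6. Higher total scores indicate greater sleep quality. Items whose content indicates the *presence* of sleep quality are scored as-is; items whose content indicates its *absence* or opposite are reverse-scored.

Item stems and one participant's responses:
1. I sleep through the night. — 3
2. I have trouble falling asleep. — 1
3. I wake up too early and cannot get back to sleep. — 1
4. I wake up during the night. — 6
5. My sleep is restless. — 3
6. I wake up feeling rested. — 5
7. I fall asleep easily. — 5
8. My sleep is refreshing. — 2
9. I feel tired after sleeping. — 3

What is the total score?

36

Items 2, 3, 4, 5, 9 describe the absence/opposite of sleep quality → reverse-score.
reversed = (1+6) − raw = 7 − raw.
  item 1: 3
  item 2: 7 − 1 = 6
  item 3: 7 − 1 = 6
  item 4: 7 − 6 = 1
  item 5: 7 − 3 = 4
  item 6: 5
  item 7: 5
  item 8: 2
  item 9: 7 − 3 = 4
Total = 3 + 6 + 6 + 1 + 4 + 5 + 5 + 2 + 4 = 36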